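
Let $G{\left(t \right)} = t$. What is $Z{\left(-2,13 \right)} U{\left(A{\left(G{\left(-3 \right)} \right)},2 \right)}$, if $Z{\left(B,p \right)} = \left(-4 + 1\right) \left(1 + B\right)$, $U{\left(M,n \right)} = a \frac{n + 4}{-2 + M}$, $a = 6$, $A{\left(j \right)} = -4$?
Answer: $-18$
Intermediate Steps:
$U{\left(M,n \right)} = \frac{6 \left(4 + n\right)}{-2 + M}$ ($U{\left(M,n \right)} = 6 \frac{n + 4}{-2 + M} = 6 \frac{4 + n}{-2 + M} = \frac{6 \left(4 + n\right)}{-2 + M}$)
$Z{\left(B,p \right)} = -3 - 3 B$ ($Z{\left(B,p \right)} = - 3 \left(1 + B\right) = -3 - 3 B$)
$Z{\left(-2,13 \right)} U{\left(A{\left(G{\left(-3 \right)} \right)},2 \right)} = \left(-3 - -6\right) \frac{6 \left(4 + 2\right)}{-2 - 4} = \left(-3 + 6\right) 6 \frac{1}{-6} \cdot 6 = 3 \cdot 6 \left(- \frac{1}{6}\right) 6 = 3 \left(-6\right) = -18$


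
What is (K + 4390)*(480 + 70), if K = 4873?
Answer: 5094650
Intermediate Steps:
(K + 4390)*(480 + 70) = (4873 + 4390)*(480 + 70) = 9263*550 = 5094650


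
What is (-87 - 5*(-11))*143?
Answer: -4576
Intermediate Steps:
(-87 - 5*(-11))*143 = (-87 + 55)*143 = -32*143 = -4576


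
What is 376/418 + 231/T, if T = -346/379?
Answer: -18232693/72314 ≈ -252.13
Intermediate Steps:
T = -346/379 (T = -346*1/379 = -346/379 ≈ -0.91293)
376/418 + 231/T = 376/418 + 231/(-346/379) = 376*(1/418) + 231*(-379/346) = 188/209 - 87549/346 = -18232693/72314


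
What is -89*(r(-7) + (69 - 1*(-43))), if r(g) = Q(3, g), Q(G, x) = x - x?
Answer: -9968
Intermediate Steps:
Q(G, x) = 0
r(g) = 0
-89*(r(-7) + (69 - 1*(-43))) = -89*(0 + (69 - 1*(-43))) = -89*(0 + (69 + 43)) = -89*(0 + 112) = -89*112 = -9968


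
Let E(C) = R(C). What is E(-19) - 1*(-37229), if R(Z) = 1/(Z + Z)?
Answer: 1414701/38 ≈ 37229.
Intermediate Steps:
R(Z) = 1/(2*Z)
E(C) = 1/(2*C)
E(-19) - 1*(-37229) = (1/2)/(-19) - 1*(-37229) = (1/2)*(-1/19) + 37229 = -1/38 + 37229 = 1414701/38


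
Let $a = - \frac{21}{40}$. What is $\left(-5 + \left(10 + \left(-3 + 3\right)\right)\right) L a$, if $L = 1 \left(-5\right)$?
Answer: $\frac{105}{8} \approx 13.125$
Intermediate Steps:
$a = - \frac{21}{40}$ ($a = \left(-21\right) \frac{1}{40} = - \frac{21}{40} \approx -0.525$)
$L = -5$
$\left(-5 + \left(10 + \left(-3 + 3\right)\right)\right) L a = \left(-5 + \left(10 + \left(-3 + 3\right)\right)\right) \left(-5\right) \left(- \frac{21}{40}\right) = \left(-5 + \left(10 + 0\right)\right) \left(-5\right) \left(- \frac{21}{40}\right) = \left(-5 + 10\right) \left(-5\right) \left(- \frac{21}{40}\right) = 5 \left(-5\right) \left(- \frac{21}{40}\right) = \left(-25\right) \left(- \frac{21}{40}\right) = \frac{105}{8}$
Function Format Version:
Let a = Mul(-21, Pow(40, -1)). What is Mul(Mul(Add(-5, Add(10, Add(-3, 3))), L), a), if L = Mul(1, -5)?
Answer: Rational(105, 8) ≈ 13.125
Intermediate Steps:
a = Rational(-21, 40) (a = Mul(-21, Rational(1, 40)) = Rational(-21, 40) ≈ -0.52500)
L = -5
Mul(Mul(Add(-5, Add(10, Add(-3, 3))), L), a) = Mul(Mul(Add(-5, Add(10, Add(-3, 3))), -5), Rational(-21, 40)) = Mul(Mul(Add(-5, Add(10, 0)), -5), Rational(-21, 40)) = Mul(Mul(Add(-5, 10), -5), Rational(-21, 40)) = Mul(Mul(5, -5), Rational(-21, 40)) = Mul(-25, Rational(-21, 40)) = Rational(105, 8)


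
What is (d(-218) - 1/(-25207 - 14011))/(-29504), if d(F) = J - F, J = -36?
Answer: -7137677/1157087872 ≈ -0.0061687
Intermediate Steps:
d(F) = -36 - F
(d(-218) - 1/(-25207 - 14011))/(-29504) = ((-36 - 1*(-218)) - 1/(-25207 - 14011))/(-29504) = ((-36 + 218) - 1/(-39218))*(-1/29504) = (182 - 1*(-1/39218))*(-1/29504) = (182 + 1/39218)*(-1/29504) = (7137677/39218)*(-1/29504) = -7137677/1157087872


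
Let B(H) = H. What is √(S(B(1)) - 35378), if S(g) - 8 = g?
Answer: I*√35369 ≈ 188.07*I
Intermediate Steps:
S(g) = 8 + g
√(S(B(1)) - 35378) = √((8 + 1) - 35378) = √(9 - 35378) = √(-35369) = I*√35369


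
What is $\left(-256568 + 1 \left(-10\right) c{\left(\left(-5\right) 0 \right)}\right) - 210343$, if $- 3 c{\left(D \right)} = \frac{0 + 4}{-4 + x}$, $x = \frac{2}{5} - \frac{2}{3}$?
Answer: $- \frac{3735313}{8} \approx -4.6691 \cdot 10^{5}$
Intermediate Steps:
$x = - \frac{4}{15}$ ($x = 2 \cdot \frac{1}{5} - \frac{2}{3} = \frac{2}{5} - \frac{2}{3} = - \frac{4}{15} \approx -0.26667$)
$c{\left(D \right)} = \frac{5}{16}$ ($c{\left(D \right)} = - \frac{\left(0 + 4\right) \frac{1}{-4 - \frac{4}{15}}}{3} = - \frac{4 \frac{1}{- \frac{64}{15}}}{3} = - \frac{4 \left(- \frac{15}{64}\right)}{3} = \left(- \frac{1}{3}\right) \left(- \frac{15}{16}\right) = \frac{5}{16}$)
$\left(-256568 + 1 \left(-10\right) c{\left(\left(-5\right) 0 \right)}\right) - 210343 = \left(-256568 + 1 \left(-10\right) \frac{5}{16}\right) - 210343 = \left(-256568 - \frac{25}{8}\right) - 210343 = - \frac{2052569}{8} - 210343 = - \frac{3735313}{8}$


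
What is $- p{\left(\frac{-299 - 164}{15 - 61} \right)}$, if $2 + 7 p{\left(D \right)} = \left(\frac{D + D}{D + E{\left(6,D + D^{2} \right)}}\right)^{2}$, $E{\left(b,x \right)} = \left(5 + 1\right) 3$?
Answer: $\frac{353698}{1666681} \approx 0.21222$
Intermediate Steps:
$E{\left(b,x \right)} = 18$ ($E{\left(b,x \right)} = 6 \cdot 3 = 18$)
$p{\left(D \right)} = - \frac{2}{7} + \frac{4 D^{2}}{7 \left(18 + D\right)^{2}}$ ($p{\left(D \right)} = - \frac{2}{7} + \frac{\left(\frac{D + D}{D + 18}\right)^{2}}{7} = - \frac{2}{7} + \frac{\left(\frac{2 D}{18 + D}\right)^{2}}{7} = - \frac{2}{7} + \frac{4 D^{2} \frac{1}{\left(18 + D\right)^{2}}}{7} = - \frac{2}{7} + \frac{4 D^{2}}{7 \left(18 + D\right)^{2}}$)
$- p{\left(\frac{-299 - 164}{15 - 61} \right)} = - (- \frac{2}{7} + \frac{4 \left(\frac{-299 - 164}{15 - 61}\right)^{2}}{7 \left(18 + \frac{-299 - 164}{15 - 61}\right)^{2}}) = - (- \frac{2}{7} + \frac{4 \left(- \frac{463}{-46}\right)^{2}}{7 \left(18 - \frac{463}{-46}\right)^{2}}) = - (- \frac{2}{7} + \frac{4 \left(\left(-463\right) \left(- \frac{1}{46}\right)\right)^{2}}{7 \left(18 - - \frac{463}{46}\right)^{2}}) = - (- \frac{2}{7} + \frac{4 \left(\frac{463}{46}\right)^{2}}{7 \left(18 + \frac{463}{46}\right)^{2}}) = - (- \frac{2}{7} + \frac{4}{7} \cdot \frac{214369}{2116} \frac{1}{\frac{1666681}{2116}}) = - (- \frac{2}{7} + \frac{4}{7} \cdot \frac{214369}{2116} \cdot \frac{2116}{1666681}) = - (- \frac{2}{7} + \frac{857476}{11666767}) = \left(-1\right) \left(- \frac{353698}{1666681}\right) = \frac{353698}{1666681}$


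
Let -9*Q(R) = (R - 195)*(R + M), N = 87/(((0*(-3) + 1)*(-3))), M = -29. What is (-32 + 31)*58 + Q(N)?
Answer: -13514/9 ≈ -1501.6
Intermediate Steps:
N = -29 (N = 87/(((0 + 1)*(-3))) = 87/((1*(-3))) = 87/(-3) = 87*(-⅓) = -29)
Q(R) = -(-195 + R)*(-29 + R)/9 (Q(R) = -(R - 195)*(R - 29)/9 = -(-195 + R)*(-29 + R)/9)
(-32 + 31)*58 + Q(N) = (-32 + 31)*58 + (-1885/3 - ⅑*(-29)² + (224/9)*(-29)) = -1*58 + (-1885/3 - ⅑*841 - 6496/9) = -58 + (-1885/3 - 841/9 - 6496/9) = -58 - 12992/9 = -13514/9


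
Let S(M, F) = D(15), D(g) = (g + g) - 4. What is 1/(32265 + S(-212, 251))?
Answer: 1/32291 ≈ 3.0968e-5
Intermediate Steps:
D(g) = -4 + 2*g (D(g) = 2*g - 4 = -4 + 2*g)
S(M, F) = 26 (S(M, F) = -4 + 2*15 = -4 + 30 = 26)
1/(32265 + S(-212, 251)) = 1/(32265 + 26) = 1/32291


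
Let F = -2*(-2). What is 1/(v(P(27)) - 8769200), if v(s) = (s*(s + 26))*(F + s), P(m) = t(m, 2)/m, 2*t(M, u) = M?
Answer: -8/70153123 ≈ -1.1404e-7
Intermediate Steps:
t(M, u) = M/2
F = 4
P(m) = ½ (P(m) = (m/2)/m = ½)
v(s) = s*(4 + s)*(26 + s) (v(s) = (s*(s + 26))*(4 + s) = (s*(26 + s))*(4 + s) = s*(4 + s)*(26 + s))
1/(v(P(27)) - 8769200) = 1/((104 + (½)² + 30*(½))/2 - 8769200) = 1/((104 + ¼ + 15)/2 - 8769200) = 1/((½)*(477/4) - 8769200) = 1/(477/8 - 8769200) = 1/(-70153123/8) = -8/70153123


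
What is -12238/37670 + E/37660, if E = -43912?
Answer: -52876203/35466305 ≈ -1.4909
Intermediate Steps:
-12238/37670 + E/37660 = -12238/37670 - 43912/37660 = -12238*1/37670 - 43912*1/37660 = -6119/18835 - 10978/9415 = -52876203/35466305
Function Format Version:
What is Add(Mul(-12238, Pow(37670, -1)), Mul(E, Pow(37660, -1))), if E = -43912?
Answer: Rational(-52876203, 35466305) ≈ -1.4909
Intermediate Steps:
Add(Mul(-12238, Pow(37670, -1)), Mul(E, Pow(37660, -1))) = Add(Mul(-12238, Pow(37670, -1)), Mul(-43912, Pow(37660, -1))) = Add(Mul(-12238, Rational(1, 37670)), Mul(-43912, Rational(1, 37660))) = Add(Rational(-6119, 18835), Rational(-10978, 9415)) = Rational(-52876203, 35466305)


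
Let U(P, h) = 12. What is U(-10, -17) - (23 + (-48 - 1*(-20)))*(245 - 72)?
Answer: 877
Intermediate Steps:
U(-10, -17) - (23 + (-48 - 1*(-20)))*(245 - 72) = 12 - (23 + (-48 - 1*(-20)))*(245 - 72) = 12 - (23 + (-48 + 20))*173 = 12 - (23 - 28)*173 = 12 - (-5)*173 = 12 - 1*(-865) = 12 + 865 = 877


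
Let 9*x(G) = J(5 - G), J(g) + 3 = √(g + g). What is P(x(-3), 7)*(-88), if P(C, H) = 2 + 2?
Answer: -352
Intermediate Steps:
J(g) = -3 + √2*√g (J(g) = -3 + √(g + g) = -3 + √(2*g) = -3 + √2*√g)
x(G) = -⅓ + √2*√(5 - G)/9 (x(G) = (-3 + √2*√(5 - G))/9 = -⅓ + √2*√(5 - G)/9)
P(C, H) = 4
P(x(-3), 7)*(-88) = 4*(-88) = -352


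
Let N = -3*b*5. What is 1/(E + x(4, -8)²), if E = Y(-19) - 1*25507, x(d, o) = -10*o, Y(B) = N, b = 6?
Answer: -1/19197 ≈ -5.2091e-5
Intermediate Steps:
N = -90 (N = -3*6*5 = -18*5 = -90)
Y(B) = -90
E = -25597 (E = -90 - 1*25507 = -90 - 25507 = -25597)
1/(E + x(4, -8)²) = 1/(-25597 + (-10*(-8))²) = 1/(-25597 + 80²) = 1/(-25597 + 6400) = 1/(-19197) = -1/19197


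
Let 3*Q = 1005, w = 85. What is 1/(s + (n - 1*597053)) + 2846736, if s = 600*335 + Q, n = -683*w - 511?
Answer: 1293226617023/454284 ≈ 2.8467e+6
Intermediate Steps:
Q = 335 (Q = (1/3)*1005 = 335)
n = -58566 (n = -683*85 - 511 = -58055 - 511 = -58566)
s = 201335 (s = 600*335 + 335 = 201000 + 335 = 201335)
1/(s + (n - 1*597053)) + 2846736 = 1/(201335 + (-58566 - 1*597053)) + 2846736 = 1/(201335 + (-58566 - 597053)) + 2846736 = 1/(201335 - 655619) + 2846736 = 1/(-454284) + 2846736 = -1/454284 + 2846736 = 1293226617023/454284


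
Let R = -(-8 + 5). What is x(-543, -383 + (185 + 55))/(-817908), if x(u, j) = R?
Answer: -1/272636 ≈ -3.6679e-6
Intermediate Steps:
R = 3 (R = -1*(-3) = 3)
x(u, j) = 3
x(-543, -383 + (185 + 55))/(-817908) = 3/(-817908) = 3*(-1/817908) = -1/272636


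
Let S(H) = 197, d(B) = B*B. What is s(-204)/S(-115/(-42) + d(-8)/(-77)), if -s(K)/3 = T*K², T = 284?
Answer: -35456832/197 ≈ -1.7998e+5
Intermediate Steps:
d(B) = B²
s(K) = -852*K²
s(-204)/S(-115/(-42) + d(-8)/(-77)) = -852*(-204)²/197 = -852*41616*(1/197) = -35456832*1/197 = -35456832/197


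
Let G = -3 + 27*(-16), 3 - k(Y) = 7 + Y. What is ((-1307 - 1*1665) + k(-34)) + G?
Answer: -3377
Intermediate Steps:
k(Y) = -4 - Y (k(Y) = 3 - (7 + Y) = 3 + (-7 - Y) = -4 - Y)
G = -435 (G = -3 - 432 = -435)
((-1307 - 1*1665) + k(-34)) + G = ((-1307 - 1*1665) + (-4 - 1*(-34))) - 435 = ((-1307 - 1665) + (-4 + 34)) - 435 = (-2972 + 30) - 435 = -2942 - 435 = -3377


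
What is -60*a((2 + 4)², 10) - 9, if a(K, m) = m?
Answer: -609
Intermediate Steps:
-60*a((2 + 4)², 10) - 9 = -60*10 - 9 = -600 - 9 = -609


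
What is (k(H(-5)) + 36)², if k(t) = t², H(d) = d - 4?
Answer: 13689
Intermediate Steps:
H(d) = -4 + d
(k(H(-5)) + 36)² = ((-4 - 5)² + 36)² = ((-9)² + 36)² = (81 + 36)² = 117² = 13689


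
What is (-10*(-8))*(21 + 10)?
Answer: 2480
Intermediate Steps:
(-10*(-8))*(21 + 10) = 80*31 = 2480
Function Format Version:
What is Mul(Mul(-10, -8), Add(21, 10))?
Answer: 2480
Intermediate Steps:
Mul(Mul(-10, -8), Add(21, 10)) = Mul(80, 31) = 2480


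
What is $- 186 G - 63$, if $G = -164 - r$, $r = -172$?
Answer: $-1551$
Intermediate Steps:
$G = 8$ ($G = -164 - -172 = -164 + 172 = 8$)
$- 186 G - 63 = \left(-186\right) 8 - 63 = -1488 - 63 = -1551$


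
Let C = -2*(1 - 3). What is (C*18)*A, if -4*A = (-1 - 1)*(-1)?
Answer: -36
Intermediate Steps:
A = -½ (A = -(-1 - 1)*(-1)/4 = -(-1)*(-1)/2 = -¼*2 = -½ ≈ -0.50000)
C = 4 (C = -2*(-2) = 4)
(C*18)*A = (4*18)*(-½) = 72*(-½) = -36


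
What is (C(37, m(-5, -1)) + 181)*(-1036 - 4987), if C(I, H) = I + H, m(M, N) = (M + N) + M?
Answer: -1246761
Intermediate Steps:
m(M, N) = N + 2*M
C(I, H) = H + I
(C(37, m(-5, -1)) + 181)*(-1036 - 4987) = (((-1 + 2*(-5)) + 37) + 181)*(-1036 - 4987) = (((-1 - 10) + 37) + 181)*(-6023) = ((-11 + 37) + 181)*(-6023) = (26 + 181)*(-6023) = 207*(-6023) = -1246761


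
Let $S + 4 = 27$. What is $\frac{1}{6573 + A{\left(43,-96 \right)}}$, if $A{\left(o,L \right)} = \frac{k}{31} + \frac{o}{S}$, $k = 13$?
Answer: $\frac{713}{4688181} \approx 0.00015208$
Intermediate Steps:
$S = 23$ ($S = -4 + 27 = 23$)
$A{\left(o,L \right)} = \frac{13}{31} + \frac{o}{23}$
$\frac{1}{6573 + A{\left(43,-96 \right)}} = \frac{1}{6573 + \left(\frac{13}{31} + \frac{1}{23} \cdot 43\right)} = \frac{1}{6573 + \left(\frac{13}{31} + \frac{43}{23}\right)} = \frac{1}{6573 + \frac{1632}{713}} = \frac{1}{\frac{4688181}{713}} = \frac{713}{4688181}$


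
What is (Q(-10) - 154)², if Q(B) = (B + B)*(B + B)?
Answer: 60516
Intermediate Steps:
Q(B) = 4*B² (Q(B) = (2*B)*(2*B) = 4*B²)
(Q(-10) - 154)² = (4*(-10)² - 154)² = (4*100 - 154)² = (400 - 154)² = 246² = 60516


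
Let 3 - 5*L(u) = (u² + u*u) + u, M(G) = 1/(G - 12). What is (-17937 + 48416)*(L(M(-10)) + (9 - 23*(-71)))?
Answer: 30289359662/605 ≈ 5.0065e+7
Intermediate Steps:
M(G) = 1/(-12 + G)
L(u) = ⅗ - 2*u²/5 - u/5 (L(u) = ⅗ - ((u² + u*u) + u)/5 = ⅗ - ((u² + u²) + u)/5 = ⅗ - (2*u² + u)/5 = ⅗ - (u + 2*u²)/5 = ⅗ + (-2*u²/5 - u/5) = ⅗ - 2*u²/5 - u/5)
(-17937 + 48416)*(L(M(-10)) + (9 - 23*(-71))) = (-17937 + 48416)*((⅗ - 2/(5*(-12 - 10)²) - 1/(5*(-12 - 10))) + (9 - 23*(-71))) = 30479*((⅗ - 2*(1/(-22))²/5 - ⅕/(-22)) + (9 + 1633)) = 30479*((⅗ - 2*(-1/22)²/5 - ⅕*(-1/22)) + 1642) = 30479*((⅗ - ⅖*1/484 + 1/110) + 1642) = 30479*((⅗ - 1/1210 + 1/110) + 1642) = 30479*(368/605 + 1642) = 30479*(993778/605) = 30289359662/605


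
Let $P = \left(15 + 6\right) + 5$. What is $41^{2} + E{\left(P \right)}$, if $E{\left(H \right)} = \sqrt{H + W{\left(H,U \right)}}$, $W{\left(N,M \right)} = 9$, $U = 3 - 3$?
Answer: $1681 + \sqrt{35} \approx 1686.9$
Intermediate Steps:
$U = 0$ ($U = 3 - 3 = 0$)
$P = 26$ ($P = 21 + 5 = 26$)
$E{\left(H \right)} = \sqrt{9 + H}$ ($E{\left(H \right)} = \sqrt{H + 9} = \sqrt{9 + H}$)
$41^{2} + E{\left(P \right)} = 41^{2} + \sqrt{9 + 26} = 1681 + \sqrt{35}$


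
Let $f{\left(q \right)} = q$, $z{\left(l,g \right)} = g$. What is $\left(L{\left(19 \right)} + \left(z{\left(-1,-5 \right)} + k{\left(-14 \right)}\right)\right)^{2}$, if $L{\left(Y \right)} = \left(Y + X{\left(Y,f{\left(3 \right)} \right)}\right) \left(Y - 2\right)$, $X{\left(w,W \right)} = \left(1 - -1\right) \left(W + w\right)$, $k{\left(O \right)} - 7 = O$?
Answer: $1121481$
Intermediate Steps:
$k{\left(O \right)} = 7 + O$
$X{\left(w,W \right)} = 2 W + 2 w$ ($X{\left(w,W \right)} = \left(1 + 1\right) \left(W + w\right) = 2 \left(W + w\right) = 2 W + 2 w$)
$L{\left(Y \right)} = \left(-2 + Y\right) \left(6 + 3 Y\right)$ ($L{\left(Y \right)} = \left(Y + \left(2 \cdot 3 + 2 Y\right)\right) \left(Y - 2\right) = \left(Y + \left(6 + 2 Y\right)\right) \left(-2 + Y\right) = \left(6 + 3 Y\right) \left(-2 + Y\right) = \left(-2 + Y\right) \left(6 + 3 Y\right)$)
$\left(L{\left(19 \right)} + \left(z{\left(-1,-5 \right)} + k{\left(-14 \right)}\right)\right)^{2} = \left(\left(-12 + 3 \cdot 19^{2}\right) + \left(-5 + \left(7 - 14\right)\right)\right)^{2} = \left(\left(-12 + 3 \cdot 361\right) - 12\right)^{2} = \left(\left(-12 + 1083\right) - 12\right)^{2} = \left(1071 - 12\right)^{2} = 1059^{2} = 1121481$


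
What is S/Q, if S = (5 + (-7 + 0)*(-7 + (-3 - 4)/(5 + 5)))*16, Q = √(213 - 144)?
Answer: 4712*√69/345 ≈ 113.45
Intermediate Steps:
Q = √69 ≈ 8.3066
S = 4712/5 (S = (5 - 7*(-7 - 7/10))*16 = (5 - 7*(-77/10))*16 = (5 + 539/10)*16 = (589/10)*16 = 4712/5 ≈ 942.40)
S/Q = 4712/(5*(√69)) = 4712*(√69/69)/5 = 4712*√69/345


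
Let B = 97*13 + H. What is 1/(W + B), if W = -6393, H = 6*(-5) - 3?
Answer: -1/5165 ≈ -0.00019361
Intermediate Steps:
H = -33 (H = -30 - 3 = -33)
B = 1228 (B = 97*13 - 33 = 1261 - 33 = 1228)
1/(W + B) = 1/(-6393 + 1228) = 1/(-5165) = -1/5165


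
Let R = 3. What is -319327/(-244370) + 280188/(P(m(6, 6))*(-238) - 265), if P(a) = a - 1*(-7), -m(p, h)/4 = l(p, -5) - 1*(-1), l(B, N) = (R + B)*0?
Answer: -68156920427/239238230 ≈ -284.89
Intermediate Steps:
l(B, N) = 0 (l(B, N) = (3 + B)*0 = 0)
m(p, h) = -4 (m(p, h) = -4*(0 - 1*(-1)) = -4*(0 + 1) = -4*1 = -4)
P(a) = 7 + a (P(a) = a + 7 = 7 + a)
-319327/(-244370) + 280188/(P(m(6, 6))*(-238) - 265) = -319327/(-244370) + 280188/((7 - 4)*(-238) - 265) = -319327*(-1/244370) + 280188/(3*(-238) - 265) = 319327/244370 + 280188/(-714 - 265) = 319327/244370 + 280188/(-979) = 319327/244370 + 280188*(-1/979) = 319327/244370 - 280188/979 = -68156920427/239238230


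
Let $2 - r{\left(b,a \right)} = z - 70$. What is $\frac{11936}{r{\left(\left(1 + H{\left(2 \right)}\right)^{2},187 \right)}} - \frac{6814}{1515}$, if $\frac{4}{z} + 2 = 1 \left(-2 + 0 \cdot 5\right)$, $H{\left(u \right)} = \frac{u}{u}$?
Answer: $\frac{17585618}{110595} \approx 159.01$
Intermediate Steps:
$H{\left(u \right)} = 1$
$z = -1$ ($z = \frac{4}{-2 + 1 \left(-2 + 0 \cdot 5\right)} = \frac{4}{-2 + 1 \left(-2 + 0\right)} = \frac{4}{-2 + 1 \left(-2\right)} = \frac{4}{-2 - 2} = \frac{4}{-4} = 4 \left(- \frac{1}{4}\right) = -1$)
$r{\left(b,a \right)} = 73$ ($r{\left(b,a \right)} = 2 - \left(-1 - 70\right) = 2 - -71 = 2 + 71 = 73$)
$\frac{11936}{r{\left(\left(1 + H{\left(2 \right)}\right)^{2},187 \right)}} - \frac{6814}{1515} = \frac{11936}{73} - \frac{6814}{1515} = \frac{17585618}{110595}$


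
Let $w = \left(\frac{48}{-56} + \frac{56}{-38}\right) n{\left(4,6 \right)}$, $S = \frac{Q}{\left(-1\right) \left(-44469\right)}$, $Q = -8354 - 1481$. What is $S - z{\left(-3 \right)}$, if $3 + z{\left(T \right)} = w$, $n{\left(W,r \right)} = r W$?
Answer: $\frac{347284436}{5914377} \approx 58.719$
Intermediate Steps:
$n{\left(W,r \right)} = W r$
$Q = -9835$
$S = - \frac{9835}{44469}$ ($S = - \frac{9835}{\left(-1\right) \left(-44469\right)} = - \frac{9835}{44469} \approx -0.22117$)
$w = - \frac{7440}{133}$ ($w = \left(\frac{48}{-56} + \frac{56}{-38}\right) 4 \cdot 6 = \left(48 \left(- \frac{1}{56}\right) + 56 \left(- \frac{1}{38}\right)\right) 24 = \left(- \frac{6}{7} - \frac{28}{19}\right) 24 = \left(- \frac{310}{133}\right) 24 = - \frac{7440}{133} \approx -55.94$)
$z{\left(T \right)} = - \frac{7839}{133}$ ($z{\left(T \right)} = -3 - \frac{7440}{133} = - \frac{7839}{133}$)
$S - z{\left(-3 \right)} = - \frac{9835}{44469} - - \frac{7839}{133} = - \frac{9835}{44469} + \frac{7839}{133} = \frac{347284436}{5914377}$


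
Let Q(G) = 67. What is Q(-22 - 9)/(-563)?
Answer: -67/563 ≈ -0.11901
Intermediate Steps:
Q(-22 - 9)/(-563) = 67/(-563) = 67*(-1/563) = -67/563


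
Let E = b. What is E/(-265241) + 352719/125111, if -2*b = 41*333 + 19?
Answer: 94410799075/33184566751 ≈ 2.8450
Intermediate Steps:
b = -6836 (b = -(41*333 + 19)/2 = -(13653 + 19)/2 = -½*13672 = -6836)
E = -6836
E/(-265241) + 352719/125111 = -6836/(-265241) + 352719/125111 = -6836*(-1/265241) + 352719*(1/125111) = 6836/265241 + 352719/125111 = 94410799075/33184566751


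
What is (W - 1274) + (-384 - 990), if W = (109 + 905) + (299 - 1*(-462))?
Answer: -873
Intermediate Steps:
W = 1775 (W = 1014 + (299 + 462) = 1014 + 761 = 1775)
(W - 1274) + (-384 - 990) = (1775 - 1274) + (-384 - 990) = 501 - 1374 = -873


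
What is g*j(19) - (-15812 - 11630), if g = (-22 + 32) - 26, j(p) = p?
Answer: 27138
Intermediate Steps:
g = -16 (g = 10 - 26 = -16)
g*j(19) - (-15812 - 11630) = -16*19 - (-15812 - 11630) = -304 - 1*(-27442) = -304 + 27442 = 27138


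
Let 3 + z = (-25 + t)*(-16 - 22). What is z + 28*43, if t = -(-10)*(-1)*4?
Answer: 3671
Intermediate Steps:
t = -40 (t = -5*2*4 = -10*4 = -40)
z = 2467 (z = -3 + (-25 - 40)*(-16 - 22) = -3 - 65*(-38) = -3 + 2470 = 2467)
z + 28*43 = 2467 + 28*43 = 2467 + 1204 = 3671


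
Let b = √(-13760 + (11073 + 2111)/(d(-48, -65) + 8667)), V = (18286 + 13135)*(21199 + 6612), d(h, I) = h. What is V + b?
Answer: 873849431 + 8*I*√94496829/663 ≈ 8.7385e+8 + 117.3*I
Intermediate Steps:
V = 873849431 (V = 31421*27811 = 873849431)
b = 8*I*√94496829/663 (b = √(-13760 + (11073 + 2111)/(-48 + 8667)) = √(-13760 + 13184/8619) = √(-118584256/8619) = 8*I*√94496829/663 ≈ 117.3*I)
V + b = 873849431 + 8*I*√94496829/663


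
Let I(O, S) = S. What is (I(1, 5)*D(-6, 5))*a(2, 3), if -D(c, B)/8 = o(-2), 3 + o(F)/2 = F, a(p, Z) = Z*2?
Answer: 2400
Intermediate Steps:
a(p, Z) = 2*Z
o(F) = -6 + 2*F
D(c, B) = 80 (D(c, B) = -8*(-6 + 2*(-2)) = -8*(-6 - 4) = -8*(-10) = 80)
(I(1, 5)*D(-6, 5))*a(2, 3) = (5*80)*(2*3) = 400*6 = 2400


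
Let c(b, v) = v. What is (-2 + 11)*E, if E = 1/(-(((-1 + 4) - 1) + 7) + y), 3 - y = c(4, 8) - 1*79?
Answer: 9/65 ≈ 0.13846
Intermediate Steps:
y = 74 (y = 3 - (8 - 1*79) = 3 - (8 - 79) = 3 - 1*(-71) = 3 + 71 = 74)
E = 1/65 (E = 1/(-(((-1 + 4) - 1) + 7) + 74) = 1/(-((3 - 1) + 7) + 74) = 1/(-(2 + 7) + 74) = 1/(-1*9 + 74) = 1/(-9 + 74) = 1/65 ≈ 0.015385)
(-2 + 11)*E = (-2 + 11)*(1/65) = 9*(1/65) = 9/65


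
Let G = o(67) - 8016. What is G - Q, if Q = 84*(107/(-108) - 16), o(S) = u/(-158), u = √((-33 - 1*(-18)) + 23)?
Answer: -59299/9 - √2/79 ≈ -6588.8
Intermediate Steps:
u = 2*√2 (u = √((-33 + 18) + 23) = √(-15 + 23) = √8 = 2*√2 ≈ 2.8284)
o(S) = -√2/79 (o(S) = (2*√2)/(-158) = (2*√2)*(-1/158) = -√2/79)
G = -8016 - √2/79 (G = -√2/79 - 8016 = -8016 - √2/79 ≈ -8016.0)
Q = -12845/9 (Q = 84*(107*(-1/108) - 16) = 84*(-107/108 - 16) = 84*(-1835/108) = -12845/9 ≈ -1427.2)
G - Q = (-8016 - √2/79) - 1*(-12845/9) = (-8016 - √2/79) + 12845/9 = -59299/9 - √2/79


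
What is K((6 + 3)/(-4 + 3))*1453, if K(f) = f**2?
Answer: 117693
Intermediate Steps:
K((6 + 3)/(-4 + 3))*1453 = ((6 + 3)/(-4 + 3))**2*1453 = (9/(-1))**2*1453 = (9*(-1))**2*1453 = (-9)**2*1453 = 81*1453 = 117693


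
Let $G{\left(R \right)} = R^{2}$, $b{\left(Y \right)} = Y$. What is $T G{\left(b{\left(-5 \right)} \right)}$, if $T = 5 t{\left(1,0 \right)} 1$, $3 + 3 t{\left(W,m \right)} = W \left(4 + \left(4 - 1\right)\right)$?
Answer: $\frac{500}{3} \approx 166.67$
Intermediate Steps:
$t{\left(W,m \right)} = -1 + \frac{7 W}{3}$ ($t{\left(W,m \right)} = -1 + \frac{W \left(4 + \left(4 - 1\right)\right)}{3} = -1 + \frac{W \left(4 + 3\right)}{3} = -1 + \frac{W 7}{3} = -1 + \frac{7 W}{3}$)
$T = \frac{20}{3}$ ($T = 5 \left(-1 + \frac{7}{3} \cdot 1\right) 1 = 5 \left(-1 + \frac{7}{3}\right) 1 = 5 \cdot \frac{4}{3} \cdot 1 = \frac{20}{3} \cdot 1 = \frac{20}{3} \approx 6.6667$)
$T G{\left(b{\left(-5 \right)} \right)} = \frac{20 \left(-5\right)^{2}}{3} = \frac{20}{3} \cdot 25 = \frac{500}{3}$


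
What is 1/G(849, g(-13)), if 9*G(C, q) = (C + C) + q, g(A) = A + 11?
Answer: 9/1696 ≈ 0.0053066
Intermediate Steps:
g(A) = 11 + A
G(C, q) = q/9 + 2*C/9 (G(C, q) = ((C + C) + q)/9 = (2*C + q)/9 = (q + 2*C)/9 = q/9 + 2*C/9)
1/G(849, g(-13)) = 1/((11 - 13)/9 + (2/9)*849) = 1/((1/9)*(-2) + 566/3) = 1/(-2/9 + 566/3) = 1/(1696/9) = 9/1696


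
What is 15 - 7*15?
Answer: -90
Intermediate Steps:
15 - 7*15 = 15 - 105 = -90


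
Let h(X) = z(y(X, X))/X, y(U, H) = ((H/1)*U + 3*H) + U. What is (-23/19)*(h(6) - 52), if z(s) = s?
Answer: 966/19 ≈ 50.842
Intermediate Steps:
y(U, H) = U + 3*H + H*U (y(U, H) = ((H*1)*U + 3*H) + U = (H*U + 3*H) + U = (3*H + H*U) + U = U + 3*H + H*U)
h(X) = (X² + 4*X)/X (h(X) = (X + 3*X + X*X)/X = (X + 3*X + X²)/X = (X² + 4*X)/X)
(-23/19)*(h(6) - 52) = (-23/19)*((4 + 6) - 52) = (-23*1/19)*(10 - 52) = -23/19*(-42) = 966/19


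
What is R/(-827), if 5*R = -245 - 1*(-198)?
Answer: 47/4135 ≈ 0.011366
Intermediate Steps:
R = -47/5 (R = (-245 - 1*(-198))/5 = (-245 + 198)/5 = (⅕)*(-47) = -47/5 ≈ -9.4000)
R/(-827) = -47/5/(-827) = -47/5*(-1/827) = 47/4135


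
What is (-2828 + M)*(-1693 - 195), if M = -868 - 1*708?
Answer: 8314752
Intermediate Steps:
M = -1576 (M = -868 - 708 = -1576)
(-2828 + M)*(-1693 - 195) = (-2828 - 1576)*(-1693 - 195) = -4404*(-1888) = 8314752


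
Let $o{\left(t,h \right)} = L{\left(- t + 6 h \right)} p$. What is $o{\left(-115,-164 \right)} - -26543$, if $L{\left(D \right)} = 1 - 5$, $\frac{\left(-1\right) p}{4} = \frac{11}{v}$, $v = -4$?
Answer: $26499$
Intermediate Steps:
$p = 11$ ($p = - 4 \frac{11}{-4} = - 4 \cdot 11 \left(- \frac{1}{4}\right) = \left(-4\right) \left(- \frac{11}{4}\right) = 11$)
$L{\left(D \right)} = -4$ ($L{\left(D \right)} = 1 - 5 = -4$)
$o{\left(t,h \right)} = -44$ ($o{\left(t,h \right)} = \left(-4\right) 11 = -44$)
$o{\left(-115,-164 \right)} - -26543 = -44 - -26543 = -44 + 26543 = 26499$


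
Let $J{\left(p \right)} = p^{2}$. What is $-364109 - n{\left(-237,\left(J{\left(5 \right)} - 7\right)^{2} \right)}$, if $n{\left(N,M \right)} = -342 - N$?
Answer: $-364004$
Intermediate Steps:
$-364109 - n{\left(-237,\left(J{\left(5 \right)} - 7\right)^{2} \right)} = -364109 - \left(-342 - -237\right) = -364109 - \left(-342 + 237\right) = -364109 - -105 = -364109 + 105 = -364004$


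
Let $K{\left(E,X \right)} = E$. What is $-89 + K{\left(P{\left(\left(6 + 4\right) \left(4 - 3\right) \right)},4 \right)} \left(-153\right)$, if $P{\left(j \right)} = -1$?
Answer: $64$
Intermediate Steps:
$-89 + K{\left(P{\left(\left(6 + 4\right) \left(4 - 3\right) \right)},4 \right)} \left(-153\right) = -89 - -153 = -89 + 153 = 64$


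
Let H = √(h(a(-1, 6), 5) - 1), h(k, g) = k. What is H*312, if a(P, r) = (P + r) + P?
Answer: 312*√3 ≈ 540.40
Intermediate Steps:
a(P, r) = r + 2*P
H = √3 (H = √((6 + 2*(-1)) - 1) = √((6 - 2) - 1) = √(4 - 1) = √3 ≈ 1.7320)
H*312 = √3*312 = 312*√3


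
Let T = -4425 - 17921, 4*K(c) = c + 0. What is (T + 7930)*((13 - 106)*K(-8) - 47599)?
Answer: 683505808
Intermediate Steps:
K(c) = c/4 (K(c) = (c + 0)/4 = c/4)
T = -22346
(T + 7930)*((13 - 106)*K(-8) - 47599) = (-22346 + 7930)*((13 - 106)*((1/4)*(-8)) - 47599) = -14416*(-93*(-2) - 47599) = -14416*(186 - 47599) = -14416*(-47413) = 683505808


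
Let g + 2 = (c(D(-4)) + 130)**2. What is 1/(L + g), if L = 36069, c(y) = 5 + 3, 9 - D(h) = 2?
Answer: 1/55111 ≈ 1.8145e-5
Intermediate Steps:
D(h) = 7 (D(h) = 9 - 1*2 = 9 - 2 = 7)
c(y) = 8
g = 19042 (g = -2 + (8 + 130)**2 = -2 + 138**2 = -2 + 19044 = 19042)
1/(L + g) = 1/(36069 + 19042) = 1/55111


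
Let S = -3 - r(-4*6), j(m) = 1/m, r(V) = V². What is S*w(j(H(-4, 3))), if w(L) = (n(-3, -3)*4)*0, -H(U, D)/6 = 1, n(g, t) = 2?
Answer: 0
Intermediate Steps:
H(U, D) = -6 (H(U, D) = -6*1 = -6)
w(L) = 0 (w(L) = (2*4)*0 = 8*0 = 0)
S = -579 (S = -3 - (-4*6)² = -3 - 1*(-24)² = -3 - 1*576 = -3 - 576 = -579)
S*w(j(H(-4, 3))) = -579*0 = 0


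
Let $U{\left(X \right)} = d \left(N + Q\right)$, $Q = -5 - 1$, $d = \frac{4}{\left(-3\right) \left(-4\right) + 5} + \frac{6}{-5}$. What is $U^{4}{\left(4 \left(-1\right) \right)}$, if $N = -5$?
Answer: $\frac{661951468816}{52200625} \approx 12681.0$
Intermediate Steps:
$d = - \frac{82}{85}$ ($d = \frac{4}{12 + 5} + 6 \left(- \frac{1}{5}\right) = \frac{4}{17} - \frac{6}{5} = - \frac{82}{85} \approx -0.96471$)
$Q = -6$
$U{\left(X \right)} = \frac{902}{85}$ ($U{\left(X \right)} = - \frac{82 \left(-5 - 6\right)}{85} = \left(- \frac{82}{85}\right) \left(-11\right) = \frac{902}{85}$)
$U^{4}{\left(4 \left(-1\right) \right)} = \left(\frac{902}{85}\right)^{4} = \frac{661951468816}{52200625}$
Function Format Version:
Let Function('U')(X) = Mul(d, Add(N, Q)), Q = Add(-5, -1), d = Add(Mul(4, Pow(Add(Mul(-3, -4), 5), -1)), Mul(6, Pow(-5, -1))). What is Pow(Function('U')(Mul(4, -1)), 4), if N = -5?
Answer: Rational(661951468816, 52200625) ≈ 12681.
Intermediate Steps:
d = Rational(-82, 85) (d = Add(Mul(4, Pow(Add(12, 5), -1)), Mul(6, Rational(-1, 5))) = Add(Mul(4, Pow(17, -1)), Rational(-6, 5)) = Add(Mul(4, Rational(1, 17)), Rational(-6, 5)) = Add(Rational(4, 17), Rational(-6, 5)) = Rational(-82, 85) ≈ -0.96471)
Q = -6
Function('U')(X) = Rational(902, 85) (Function('U')(X) = Mul(Rational(-82, 85), Add(-5, -6)) = Mul(Rational(-82, 85), -11) = Rational(902, 85))
Pow(Function('U')(Mul(4, -1)), 4) = Pow(Rational(902, 85), 4) = Rational(661951468816, 52200625)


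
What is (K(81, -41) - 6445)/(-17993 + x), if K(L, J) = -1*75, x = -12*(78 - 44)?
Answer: 6520/18401 ≈ 0.35433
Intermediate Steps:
x = -408 (x = -12*34 = -408)
K(L, J) = -75
(K(81, -41) - 6445)/(-17993 + x) = (-75 - 6445)/(-17993 - 408) = -6520/(-18401) = -6520*(-1/18401) = 6520/18401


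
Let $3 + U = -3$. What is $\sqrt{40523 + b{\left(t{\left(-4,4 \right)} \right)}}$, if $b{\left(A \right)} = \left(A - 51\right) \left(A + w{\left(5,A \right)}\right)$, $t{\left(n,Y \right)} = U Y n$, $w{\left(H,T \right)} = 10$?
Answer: $\sqrt{45293} \approx 212.82$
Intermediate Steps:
$U = -6$ ($U = -3 - 3 = -6$)
$t{\left(n,Y \right)} = - 6 Y n$
$b{\left(A \right)} = \left(-51 + A\right) \left(10 + A\right)$ ($b{\left(A \right)} = \left(A - 51\right) \left(A + 10\right) = \left(-51 + A\right) \left(10 + A\right)$)
$\sqrt{40523 + b{\left(t{\left(-4,4 \right)} \right)}} = \sqrt{40523 - \left(510 - 9216 + 41 \left(-6\right) 4 \left(-4\right)\right)} = \sqrt{40523 - \left(4446 - 9216\right)} = \sqrt{40523 - -4770} = \sqrt{40523 + 4770} = \sqrt{45293}$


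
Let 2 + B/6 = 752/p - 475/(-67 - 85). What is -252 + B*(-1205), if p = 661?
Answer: -43919763/2644 ≈ -16611.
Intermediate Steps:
B = 35895/2644 (B = -12 + 6*(752/661 - 475/(-67 - 85)) = -12 + 6*(752*(1/661) - 475/(-152)) = -12 + 6*(752/661 - 475*(-1/152)) = -12 + 6*(752/661 + 25/8) = -12 + 6*(22541/5288) = -12 + 67623/2644 = 35895/2644 ≈ 13.576)
-252 + B*(-1205) = -252 + (35895/2644)*(-1205) = -252 - 43253475/2644 = -43919763/2644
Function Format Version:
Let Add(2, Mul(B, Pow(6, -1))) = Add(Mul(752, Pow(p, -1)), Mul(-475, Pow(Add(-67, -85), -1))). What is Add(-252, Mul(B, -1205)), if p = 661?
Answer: Rational(-43919763, 2644) ≈ -16611.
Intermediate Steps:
B = Rational(35895, 2644) (B = Add(-12, Mul(6, Add(Mul(752, Pow(661, -1)), Mul(-475, Pow(Add(-67, -85), -1))))) = Add(-12, Mul(6, Add(Mul(752, Rational(1, 661)), Mul(-475, Pow(-152, -1))))) = Add(-12, Mul(6, Add(Rational(752, 661), Mul(-475, Rational(-1, 152))))) = Add(-12, Mul(6, Add(Rational(752, 661), Rational(25, 8)))) = Add(-12, Mul(6, Rational(22541, 5288))) = Add(-12, Rational(67623, 2644)) = Rational(35895, 2644) ≈ 13.576)
Add(-252, Mul(B, -1205)) = Add(-252, Mul(Rational(35895, 2644), -1205)) = Add(-252, Rational(-43253475, 2644)) = Rational(-43919763, 2644)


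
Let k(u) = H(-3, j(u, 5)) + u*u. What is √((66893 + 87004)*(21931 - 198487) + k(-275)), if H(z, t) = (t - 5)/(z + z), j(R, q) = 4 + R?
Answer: I*√27171363061 ≈ 1.6484e+5*I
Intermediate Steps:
H(z, t) = (-5 + t)/(2*z) (H(z, t) = (-5 + t)/((2*z)) = (-5 + t)*(1/(2*z)) = (-5 + t)/(2*z))
k(u) = ⅙ + u² - u/6 (k(u) = (½)*(-5 + (4 + u))/(-3) + u*u = (½)*(-⅓)*(-1 + u) + u² = (⅙ - u/6) + u² = ⅙ + u² - u/6)
√((66893 + 87004)*(21931 - 198487) + k(-275)) = √((66893 + 87004)*(21931 - 198487) + (⅙ + (-275)² - ⅙*(-275))) = √(153897*(-176556) + (⅙ + 75625 + 275/6)) = √(-27171438732 + 75671) = √(-27171363061) = I*√27171363061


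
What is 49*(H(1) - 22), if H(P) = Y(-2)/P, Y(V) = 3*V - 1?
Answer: -1421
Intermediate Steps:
Y(V) = -1 + 3*V
H(P) = -7/P (H(P) = (-1 + 3*(-2))/P = (-1 - 6)/P = -7/P)
49*(H(1) - 22) = 49*(-7/1 - 22) = 49*(-7*1 - 22) = 49*(-7 - 22) = 49*(-29) = -1421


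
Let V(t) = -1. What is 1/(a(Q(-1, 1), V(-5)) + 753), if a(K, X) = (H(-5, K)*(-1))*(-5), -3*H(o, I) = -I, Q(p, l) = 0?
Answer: 1/753 ≈ 0.0013280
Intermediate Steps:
H(o, I) = I/3 (H(o, I) = -(-1)*I/3 = I/3)
a(K, X) = 5*K/3 (a(K, X) = ((K/3)*(-1))*(-5) = -K/3*(-5) = 5*K/3)
1/(a(Q(-1, 1), V(-5)) + 753) = 1/((5/3)*0 + 753) = 1/(0 + 753) = 1/753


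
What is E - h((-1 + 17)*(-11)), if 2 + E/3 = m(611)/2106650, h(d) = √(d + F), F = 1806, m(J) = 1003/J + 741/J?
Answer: -3861486834/643581575 - √1630 ≈ -46.373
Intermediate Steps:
m(J) = 1744/J
h(d) = √(1806 + d) (h(d) = √(d + 1806) = √(1806 + d))
E = -3861486834/643581575 (E = -6 + 3*((1744/611)/2106650) = -6 + 3*((1744*(1/611))*(1/2106650)) = -6 + 3*((1744/611)*(1/2106650)) = -6 + 3*(872/643581575) = -6 + 2616/643581575 = -3861486834/643581575 ≈ -6.0000)
E - h((-1 + 17)*(-11)) = -3861486834/643581575 - √(1806 + (-1 + 17)*(-11)) = -3861486834/643581575 - √(1806 + 16*(-11)) = -3861486834/643581575 - √(1806 - 176) = -3861486834/643581575 - √1630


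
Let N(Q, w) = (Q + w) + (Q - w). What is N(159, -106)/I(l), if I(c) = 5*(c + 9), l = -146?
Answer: -318/685 ≈ -0.46423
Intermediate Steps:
N(Q, w) = 2*Q
I(c) = 45 + 5*c (I(c) = 5*(9 + c) = 45 + 5*c)
N(159, -106)/I(l) = (2*159)/(45 + 5*(-146)) = 318/(45 - 730) = 318/(-685) = 318*(-1/685) = -318/685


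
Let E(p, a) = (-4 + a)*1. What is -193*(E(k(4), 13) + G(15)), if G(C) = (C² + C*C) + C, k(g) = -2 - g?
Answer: -91482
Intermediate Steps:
G(C) = C + 2*C² (G(C) = (C² + C²) + C = 2*C² + C = C + 2*C²)
E(p, a) = -4 + a
-193*(E(k(4), 13) + G(15)) = -193*((-4 + 13) + 15*(1 + 2*15)) = -193*(9 + 15*(1 + 30)) = -193*(9 + 15*31) = -193*(9 + 465) = -193*474 = -91482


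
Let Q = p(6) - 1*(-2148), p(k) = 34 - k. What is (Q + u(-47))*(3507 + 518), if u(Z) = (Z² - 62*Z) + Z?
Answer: 29189300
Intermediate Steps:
Q = 2176 (Q = (34 - 1*6) - 1*(-2148) = (34 - 6) + 2148 = 28 + 2148 = 2176)
u(Z) = Z² - 61*Z
(Q + u(-47))*(3507 + 518) = (2176 - 47*(-61 - 47))*(3507 + 518) = (2176 - 47*(-108))*4025 = (2176 + 5076)*4025 = 7252*4025 = 29189300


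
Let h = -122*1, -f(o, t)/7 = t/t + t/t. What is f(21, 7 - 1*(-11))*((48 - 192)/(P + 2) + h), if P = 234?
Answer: 101276/59 ≈ 1716.5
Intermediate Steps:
f(o, t) = -14 (f(o, t) = -7*(t/t + t/t) = -7*(1 + 1) = -7*2 = -14)
h = -122
f(21, 7 - 1*(-11))*((48 - 192)/(P + 2) + h) = -14*((48 - 192)/(234 + 2) - 122) = -14*(-144/236 - 122) = -14*(-144*1/236 - 122) = -14*(-36/59 - 122) = -14*(-7234/59) = 101276/59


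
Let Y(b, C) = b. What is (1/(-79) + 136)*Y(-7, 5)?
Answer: -75201/79 ≈ -951.91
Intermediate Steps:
(1/(-79) + 136)*Y(-7, 5) = (1/(-79) + 136)*(-7) = (-1/79 + 136)*(-7) = (10743/79)*(-7) = -75201/79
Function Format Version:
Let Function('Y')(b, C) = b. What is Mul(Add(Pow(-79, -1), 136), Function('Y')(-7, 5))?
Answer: Rational(-75201, 79) ≈ -951.91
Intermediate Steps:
Mul(Add(Pow(-79, -1), 136), Function('Y')(-7, 5)) = Mul(Add(Pow(-79, -1), 136), -7) = Mul(Add(Rational(-1, 79), 136), -7) = Mul(Rational(10743, 79), -7) = Rational(-75201, 79)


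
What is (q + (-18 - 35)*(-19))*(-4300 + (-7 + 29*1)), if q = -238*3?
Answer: -1253454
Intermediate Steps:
q = -714
(q + (-18 - 35)*(-19))*(-4300 + (-7 + 29*1)) = (-714 + (-18 - 35)*(-19))*(-4300 + (-7 + 29*1)) = (-714 - 53*(-19))*(-4300 + (-7 + 29)) = (-714 + 1007)*(-4300 + 22) = 293*(-4278) = -1253454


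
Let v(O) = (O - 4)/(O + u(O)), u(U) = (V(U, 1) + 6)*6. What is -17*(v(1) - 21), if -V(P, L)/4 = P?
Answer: 4692/13 ≈ 360.92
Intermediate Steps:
V(P, L) = -4*P
u(U) = 36 - 24*U (u(U) = (-4*U + 6)*6 = (6 - 4*U)*6 = 36 - 24*U)
v(O) = (-4 + O)/(36 - 23*O) (v(O) = (O - 4)/(O + (36 - 24*O)) = (-4 + O)/(36 - 23*O))
-17*(v(1) - 21) = -17*((-4 + 1)/(36 - 23*1) - 21) = -17*(-3/(36 - 23) - 21) = -17*(-3/13 - 21) = -17*(-276/13) = 4692/13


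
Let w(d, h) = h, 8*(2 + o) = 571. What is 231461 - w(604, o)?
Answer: 1851133/8 ≈ 2.3139e+5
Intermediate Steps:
o = 555/8 (o = -2 + (⅛)*571 = -2 + 571/8 = 555/8 ≈ 69.375)
231461 - w(604, o) = 231461 - 1*555/8 = 231461 - 555/8 = 1851133/8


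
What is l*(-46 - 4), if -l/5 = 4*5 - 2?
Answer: 4500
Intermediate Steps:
l = -90 (l = -5*(4*5 - 2) = -5*(20 - 2) = -5*18 = -90)
l*(-46 - 4) = -90*(-46 - 4) = -90*(-50) = 4500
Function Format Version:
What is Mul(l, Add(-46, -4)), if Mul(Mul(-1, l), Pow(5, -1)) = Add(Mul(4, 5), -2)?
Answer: 4500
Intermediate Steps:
l = -90 (l = Mul(-5, Add(Mul(4, 5), -2)) = Mul(-5, Add(20, -2)) = Mul(-5, 18) = -90)
Mul(l, Add(-46, -4)) = Mul(-90, Add(-46, -4)) = Mul(-90, -50) = 4500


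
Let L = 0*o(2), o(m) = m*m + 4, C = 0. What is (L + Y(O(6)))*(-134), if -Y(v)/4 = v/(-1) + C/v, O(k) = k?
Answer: -3216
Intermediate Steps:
o(m) = 4 + m² (o(m) = m² + 4 = 4 + m²)
L = 0 (L = 0*(4 + 2²) = 0*(4 + 4) = 0*8 = 0)
Y(v) = 4*v (Y(v) = -4*(v/(-1) + 0/v) = -4*(v*(-1) + 0) = -4*(-v + 0) = -(-4)*v = 4*v)
(L + Y(O(6)))*(-134) = (0 + 4*6)*(-134) = (0 + 24)*(-134) = 24*(-134) = -3216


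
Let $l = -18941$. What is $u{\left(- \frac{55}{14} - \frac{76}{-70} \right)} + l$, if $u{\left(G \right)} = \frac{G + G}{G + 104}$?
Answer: $- \frac{134121619}{7081} \approx -18941.0$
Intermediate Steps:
$u{\left(G \right)} = \frac{2 G}{104 + G}$
$u{\left(- \frac{55}{14} - \frac{76}{-70} \right)} + l = \frac{2 \left(- \frac{55}{14} - \frac{76}{-70}\right)}{104 - \left(- \frac{38}{35} + \frac{55}{14}\right)} - 18941 = \frac{2 \left(\left(-55\right) \frac{1}{14} - - \frac{38}{35}\right)}{104 - \frac{199}{70}} - 18941 = \frac{2 \left(- \frac{55}{14} + \frac{38}{35}\right)}{104 + \left(- \frac{55}{14} + \frac{38}{35}\right)} - 18941 = 2 \left(- \frac{199}{70}\right) \frac{1}{104 - \frac{199}{70}} - 18941 = 2 \left(- \frac{199}{70}\right) \frac{1}{\frac{7081}{70}} - 18941 = 2 \left(- \frac{199}{70}\right) \frac{70}{7081} - 18941 = - \frac{398}{7081} - 18941 = - \frac{134121619}{7081}$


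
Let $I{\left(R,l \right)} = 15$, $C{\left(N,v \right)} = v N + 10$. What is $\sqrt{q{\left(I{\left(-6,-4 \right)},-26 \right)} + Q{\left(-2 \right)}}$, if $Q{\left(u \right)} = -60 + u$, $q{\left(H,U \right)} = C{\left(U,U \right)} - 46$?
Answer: $17 \sqrt{2} \approx 24.042$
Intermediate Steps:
$C{\left(N,v \right)} = 10 + N v$ ($C{\left(N,v \right)} = N v + 10 = 10 + N v$)
$q{\left(H,U \right)} = -36 + U^{2}$ ($q{\left(H,U \right)} = \left(10 + U U\right) - 46 = \left(10 + U^{2}\right) - 46 = -36 + U^{2}$)
$\sqrt{q{\left(I{\left(-6,-4 \right)},-26 \right)} + Q{\left(-2 \right)}} = \sqrt{\left(-36 + \left(-26\right)^{2}\right) - 62} = \sqrt{\left(-36 + 676\right) - 62} = \sqrt{640 - 62} = \sqrt{578} = 17 \sqrt{2}$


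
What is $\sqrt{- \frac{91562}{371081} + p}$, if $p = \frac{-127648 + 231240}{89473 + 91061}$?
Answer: $\frac{\sqrt{366968944686668028594}}{33496368627} \approx 0.5719$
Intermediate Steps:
$p = \frac{51796}{90267}$ ($p = \frac{103592}{180534} = 103592 \cdot \frac{1}{180534} = \frac{51796}{90267} \approx 0.57381$)
$\sqrt{- \frac{91562}{371081} + p} = \sqrt{- \frac{91562}{371081} + \frac{51796}{90267}} = \sqrt{\frac{10955484422}{33496368627}} = \frac{\sqrt{366968944686668028594}}{33496368627}$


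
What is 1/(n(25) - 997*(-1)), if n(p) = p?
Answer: 1/1022 ≈ 0.00097847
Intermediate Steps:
1/(n(25) - 997*(-1)) = 1/(25 - 997*(-1)) = 1/(25 + 997) = 1/1022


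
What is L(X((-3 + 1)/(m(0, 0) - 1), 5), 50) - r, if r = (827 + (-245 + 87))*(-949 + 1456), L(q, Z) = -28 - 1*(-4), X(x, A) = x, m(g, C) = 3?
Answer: -339207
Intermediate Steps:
L(q, Z) = -24 (L(q, Z) = -28 + 4 = -24)
r = 339183 (r = (827 - 158)*507 = 669*507 = 339183)
L(X((-3 + 1)/(m(0, 0) - 1), 5), 50) - r = -24 - 1*339183 = -24 - 339183 = -339207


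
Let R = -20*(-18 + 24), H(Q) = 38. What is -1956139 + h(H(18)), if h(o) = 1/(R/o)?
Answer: -117368359/60 ≈ -1.9561e+6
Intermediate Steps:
R = -120 (R = -20*6 = -120)
h(o) = -o/120 (h(o) = 1/(-120/o) = -o/120)
-1956139 + h(H(18)) = -1956139 - 1/120*38 = -1956139 - 19/60 = -117368359/60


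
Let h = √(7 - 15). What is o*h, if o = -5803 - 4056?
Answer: -19718*I*√2 ≈ -27885.0*I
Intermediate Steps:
o = -9859
h = 2*I*√2 (h = √(-8) = 2*I*√2 ≈ 2.8284*I)
o*h = -19718*I*√2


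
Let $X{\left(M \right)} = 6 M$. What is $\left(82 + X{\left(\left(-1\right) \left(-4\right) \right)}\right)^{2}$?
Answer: $11236$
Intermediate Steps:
$\left(82 + X{\left(\left(-1\right) \left(-4\right) \right)}\right)^{2} = \left(82 + 6 \left(\left(-1\right) \left(-4\right)\right)\right)^{2} = \left(82 + 6 \cdot 4\right)^{2} = \left(82 + 24\right)^{2} = 106^{2} = 11236$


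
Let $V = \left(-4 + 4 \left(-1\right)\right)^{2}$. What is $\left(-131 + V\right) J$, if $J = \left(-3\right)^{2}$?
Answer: $-603$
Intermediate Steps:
$J = 9$
$V = 64$ ($V = \left(-4 - 4\right)^{2} = \left(-8\right)^{2} = 64$)
$\left(-131 + V\right) J = \left(-131 + 64\right) 9 = \left(-67\right) 9 = -603$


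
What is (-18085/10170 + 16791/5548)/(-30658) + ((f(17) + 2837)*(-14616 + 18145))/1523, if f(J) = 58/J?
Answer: 29476988027767465645/4478680170619848 ≈ 6581.6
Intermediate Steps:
(-18085/10170 + 16791/5548)/(-30658) + ((f(17) + 2837)*(-14616 + 18145))/1523 = (-18085/10170 + 16791/5548)/(-30658) + ((58/17 + 2837)*(-14616 + 18145))/1523 = (-18085*1/10170 + 16791*(1/5548))*(-1/30658) + ((58*(1/17) + 2837)*3529)*(1/1523) = (-3617/2034 + 16791/5548)*(-1/30658) + ((58/17 + 2837)*3529)*(1/1523) = (7042889/5642316)*(-1/30658) + ((48287/17)*3529)*(1/1523) = -7042889/172982123928 + (170404823/17)*(1/1523) = -7042889/172982123928 + 170404823/25891 = 29476988027767465645/4478680170619848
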